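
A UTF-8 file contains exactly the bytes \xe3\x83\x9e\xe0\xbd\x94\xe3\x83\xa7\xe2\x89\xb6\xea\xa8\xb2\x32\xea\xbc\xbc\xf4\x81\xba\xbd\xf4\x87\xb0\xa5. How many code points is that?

Byte at offset 0: 0xE3 = 11100011 → 3-byte char (#1). Advance 3.
Byte at offset 3: 0xE0 = 11100000 → 3-byte char (#2). Advance 3.
Byte at offset 6: 0xE3 = 11100011 → 3-byte char (#3). Advance 3.
Byte at offset 9: 0xE2 = 11100010 → 3-byte char (#4). Advance 3.
Byte at offset 12: 0xEA = 11101010 → 3-byte char (#5). Advance 3.
Byte at offset 15: 0x32 = 00110010 → 1-byte char (#6). Advance 1.
Byte at offset 16: 0xEA = 11101010 → 3-byte char (#7). Advance 3.
Byte at offset 19: 0xF4 = 11110100 → 4-byte char (#8). Advance 4.
Byte at offset 23: 0xF4 = 11110100 → 4-byte char (#9). Advance 4.
Reached end at offset 27 after 9 code points.

9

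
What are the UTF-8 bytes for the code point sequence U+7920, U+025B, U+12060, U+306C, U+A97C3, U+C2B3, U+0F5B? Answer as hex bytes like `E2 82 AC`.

U+7920: 3-byte form → E7 A4 A0.
U+025B: 2-byte form → C9 9B.
U+12060: 4-byte form → F0 92 81 A0.
U+306C: 3-byte form → E3 81 AC.
U+A97C3: 4-byte form → F2 A9 9F 83.
U+C2B3: 3-byte form → EC 8A B3.
U+0F5B: 3-byte form → E0 BD 9B.
Concatenated (22 bytes): E7 A4 A0 C9 9B F0 92 81 A0 E3 81 AC F2 A9 9F 83 EC 8A B3 E0 BD 9B.

E7 A4 A0 C9 9B F0 92 81 A0 E3 81 AC F2 A9 9F 83 EC 8A B3 E0 BD 9B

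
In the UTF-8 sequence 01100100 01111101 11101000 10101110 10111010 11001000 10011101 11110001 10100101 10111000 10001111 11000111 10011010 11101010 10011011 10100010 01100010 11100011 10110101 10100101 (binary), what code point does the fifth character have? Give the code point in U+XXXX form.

U+65E0F

Offset 0: leading byte 0x64 = 01100100 → 1-byte char #1 = 64.
Offset 1: leading byte 0x7D = 01111101 → 1-byte char #2 = 7D.
Offset 2: leading byte 0xE8 = 11101000 → 3-byte char #3 = E8 AE BA.
Offset 5: leading byte 0xC8 = 11001000 → 2-byte char #4 = C8 9D.
Offset 7: leading byte 0xF1 = 11110001 → 4-byte char #5 = F1 A5 B8 8F.
Leading byte 0xF1 = 11110001 matches 11110xxx → 4-byte sequence.
Byte 1: 0xF1 = 11110001, payload 001 (3 bits).
Byte 2: 0xA5 = 10100101 (10xxxxxx ✓), payload 100101.
Byte 3: 0xB8 = 10111000 (10xxxxxx ✓), payload 111000.
Byte 4: 0x8F = 10001111 (10xxxxxx ✓), payload 001111.
Concatenate: 001100101111000001111 = 0x65E0F (21 bits → U+65E0F).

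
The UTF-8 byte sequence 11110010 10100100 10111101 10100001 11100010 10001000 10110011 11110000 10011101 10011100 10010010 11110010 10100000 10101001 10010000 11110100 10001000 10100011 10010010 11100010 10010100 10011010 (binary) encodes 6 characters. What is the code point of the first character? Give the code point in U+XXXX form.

U+A4F61

Offset 0: leading byte 0xF2 = 11110010 → 4-byte char #1 = F2 A4 BD A1.
Leading byte 0xF2 = 11110010 matches 11110xxx → 4-byte sequence.
Byte 1: 0xF2 = 11110010, payload 010 (3 bits).
Byte 2: 0xA4 = 10100100 (10xxxxxx ✓), payload 100100.
Byte 3: 0xBD = 10111101 (10xxxxxx ✓), payload 111101.
Byte 4: 0xA1 = 10100001 (10xxxxxx ✓), payload 100001.
Concatenate: 010100100111101100001 = 0xA4F61 (21 bits → U+A4F61).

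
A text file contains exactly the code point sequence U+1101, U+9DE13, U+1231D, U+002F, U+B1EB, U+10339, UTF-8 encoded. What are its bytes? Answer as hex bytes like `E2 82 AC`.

E1 84 81 F2 9D B8 93 F0 92 8C 9D 2F EB 87 AB F0 90 8C B9

U+1101: 3-byte form → E1 84 81.
U+9DE13: 4-byte form → F2 9D B8 93.
U+1231D: 4-byte form → F0 92 8C 9D.
U+002F: 1-byte form → 2F.
U+B1EB: 3-byte form → EB 87 AB.
U+10339: 4-byte form → F0 90 8C B9.
Concatenated (19 bytes): E1 84 81 F2 9D B8 93 F0 92 8C 9D 2F EB 87 AB F0 90 8C B9.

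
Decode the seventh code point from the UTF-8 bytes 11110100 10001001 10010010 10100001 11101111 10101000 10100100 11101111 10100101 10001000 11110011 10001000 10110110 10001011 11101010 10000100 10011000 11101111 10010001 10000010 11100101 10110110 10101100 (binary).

Offset 0: leading byte 0xF4 = 11110100 → 4-byte char #1 = F4 89 92 A1.
Offset 4: leading byte 0xEF = 11101111 → 3-byte char #2 = EF A8 A4.
Offset 7: leading byte 0xEF = 11101111 → 3-byte char #3 = EF A5 88.
Offset 10: leading byte 0xF3 = 11110011 → 4-byte char #4 = F3 88 B6 8B.
Offset 14: leading byte 0xEA = 11101010 → 3-byte char #5 = EA 84 98.
Offset 17: leading byte 0xEF = 11101111 → 3-byte char #6 = EF 91 82.
Offset 20: leading byte 0xE5 = 11100101 → 3-byte char #7 = E5 B6 AC.
Leading byte 0xE5 = 11100101 matches 1110xxxx → 3-byte sequence.
Byte 1: 0xE5 = 11100101, payload 0101 (4 bits).
Byte 2: 0xB6 = 10110110 (10xxxxxx ✓), payload 110110.
Byte 3: 0xAC = 10101100 (10xxxxxx ✓), payload 101100.
Concatenate: 0101110110101100 = 0x5DAC (16 bits → U+5DAC).

U+5DAC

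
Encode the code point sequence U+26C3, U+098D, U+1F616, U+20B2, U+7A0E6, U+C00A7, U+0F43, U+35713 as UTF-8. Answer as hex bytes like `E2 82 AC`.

E2 9B 83 E0 A6 8D F0 9F 98 96 E2 82 B2 F1 BA 83 A6 F3 80 82 A7 E0 BD 83 F0 B5 9C 93

U+26C3: 3-byte form → E2 9B 83.
U+098D: 3-byte form → E0 A6 8D.
U+1F616: 4-byte form → F0 9F 98 96.
U+20B2: 3-byte form → E2 82 B2.
U+7A0E6: 4-byte form → F1 BA 83 A6.
U+C00A7: 4-byte form → F3 80 82 A7.
U+0F43: 3-byte form → E0 BD 83.
U+35713: 4-byte form → F0 B5 9C 93.
Concatenated (28 bytes): E2 9B 83 E0 A6 8D F0 9F 98 96 E2 82 B2 F1 BA 83 A6 F3 80 82 A7 E0 BD 83 F0 B5 9C 93.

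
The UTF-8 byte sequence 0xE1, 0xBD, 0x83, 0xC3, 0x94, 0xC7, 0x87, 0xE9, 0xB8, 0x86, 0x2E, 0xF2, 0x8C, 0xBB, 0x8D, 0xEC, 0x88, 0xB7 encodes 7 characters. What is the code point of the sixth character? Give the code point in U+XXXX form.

Offset 0: leading byte 0xE1 = 11100001 → 3-byte char #1 = E1 BD 83.
Offset 3: leading byte 0xC3 = 11000011 → 2-byte char #2 = C3 94.
Offset 5: leading byte 0xC7 = 11000111 → 2-byte char #3 = C7 87.
Offset 7: leading byte 0xE9 = 11101001 → 3-byte char #4 = E9 B8 86.
Offset 10: leading byte 0x2E = 00101110 → 1-byte char #5 = 2E.
Offset 11: leading byte 0xF2 = 11110010 → 4-byte char #6 = F2 8C BB 8D.
Leading byte 0xF2 = 11110010 matches 11110xxx → 4-byte sequence.
Byte 1: 0xF2 = 11110010, payload 010 (3 bits).
Byte 2: 0x8C = 10001100 (10xxxxxx ✓), payload 001100.
Byte 3: 0xBB = 10111011 (10xxxxxx ✓), payload 111011.
Byte 4: 0x8D = 10001101 (10xxxxxx ✓), payload 001101.
Concatenate: 010001100111011001101 = 0x8CECD (21 bits → U+8CECD).

U+8CECD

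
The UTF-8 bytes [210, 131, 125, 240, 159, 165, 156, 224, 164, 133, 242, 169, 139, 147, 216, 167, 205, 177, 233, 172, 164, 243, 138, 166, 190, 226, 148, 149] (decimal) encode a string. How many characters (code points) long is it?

10

Byte at offset 0: 0xD2 = 11010010 → 2-byte char (#1). Advance 2.
Byte at offset 2: 0x7D = 01111101 → 1-byte char (#2). Advance 1.
Byte at offset 3: 0xF0 = 11110000 → 4-byte char (#3). Advance 4.
Byte at offset 7: 0xE0 = 11100000 → 3-byte char (#4). Advance 3.
Byte at offset 10: 0xF2 = 11110010 → 4-byte char (#5). Advance 4.
Byte at offset 14: 0xD8 = 11011000 → 2-byte char (#6). Advance 2.
Byte at offset 16: 0xCD = 11001101 → 2-byte char (#7). Advance 2.
Byte at offset 18: 0xE9 = 11101001 → 3-byte char (#8). Advance 3.
Byte at offset 21: 0xF3 = 11110011 → 4-byte char (#9). Advance 4.
Byte at offset 25: 0xE2 = 11100010 → 3-byte char (#10). Advance 3.
Reached end at offset 28 after 10 code points.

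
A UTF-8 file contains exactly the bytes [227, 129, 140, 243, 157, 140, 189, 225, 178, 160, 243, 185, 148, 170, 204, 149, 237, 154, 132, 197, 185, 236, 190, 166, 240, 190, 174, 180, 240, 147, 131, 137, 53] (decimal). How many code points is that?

Byte at offset 0: 0xE3 = 11100011 → 3-byte char (#1). Advance 3.
Byte at offset 3: 0xF3 = 11110011 → 4-byte char (#2). Advance 4.
Byte at offset 7: 0xE1 = 11100001 → 3-byte char (#3). Advance 3.
Byte at offset 10: 0xF3 = 11110011 → 4-byte char (#4). Advance 4.
Byte at offset 14: 0xCC = 11001100 → 2-byte char (#5). Advance 2.
Byte at offset 16: 0xED = 11101101 → 3-byte char (#6). Advance 3.
Byte at offset 19: 0xC5 = 11000101 → 2-byte char (#7). Advance 2.
Byte at offset 21: 0xEC = 11101100 → 3-byte char (#8). Advance 3.
Byte at offset 24: 0xF0 = 11110000 → 4-byte char (#9). Advance 4.
Byte at offset 28: 0xF0 = 11110000 → 4-byte char (#10). Advance 4.
Byte at offset 32: 0x35 = 00110101 → 1-byte char (#11). Advance 1.
Reached end at offset 33 after 11 code points.

11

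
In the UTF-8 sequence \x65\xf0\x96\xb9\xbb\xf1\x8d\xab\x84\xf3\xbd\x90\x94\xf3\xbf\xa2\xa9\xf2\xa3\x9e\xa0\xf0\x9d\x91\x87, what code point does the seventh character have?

Offset 0: leading byte 0x65 = 01100101 → 1-byte char #1 = 65.
Offset 1: leading byte 0xF0 = 11110000 → 4-byte char #2 = F0 96 B9 BB.
Offset 5: leading byte 0xF1 = 11110001 → 4-byte char #3 = F1 8D AB 84.
Offset 9: leading byte 0xF3 = 11110011 → 4-byte char #4 = F3 BD 90 94.
Offset 13: leading byte 0xF3 = 11110011 → 4-byte char #5 = F3 BF A2 A9.
Offset 17: leading byte 0xF2 = 11110010 → 4-byte char #6 = F2 A3 9E A0.
Offset 21: leading byte 0xF0 = 11110000 → 4-byte char #7 = F0 9D 91 87.
Leading byte 0xF0 = 11110000 matches 11110xxx → 4-byte sequence.
Byte 1: 0xF0 = 11110000, payload 000 (3 bits).
Byte 2: 0x9D = 10011101 (10xxxxxx ✓), payload 011101.
Byte 3: 0x91 = 10010001 (10xxxxxx ✓), payload 010001.
Byte 4: 0x87 = 10000111 (10xxxxxx ✓), payload 000111.
Concatenate: 000011101010001000111 = 0x1D447 (21 bits → U+1D447).

U+1D447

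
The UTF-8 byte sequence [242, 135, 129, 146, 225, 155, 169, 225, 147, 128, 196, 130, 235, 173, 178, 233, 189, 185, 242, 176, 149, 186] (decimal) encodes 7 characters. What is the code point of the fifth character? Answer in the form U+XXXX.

U+BB72

Offset 0: leading byte 0xF2 = 11110010 → 4-byte char #1 = F2 87 81 92.
Offset 4: leading byte 0xE1 = 11100001 → 3-byte char #2 = E1 9B A9.
Offset 7: leading byte 0xE1 = 11100001 → 3-byte char #3 = E1 93 80.
Offset 10: leading byte 0xC4 = 11000100 → 2-byte char #4 = C4 82.
Offset 12: leading byte 0xEB = 11101011 → 3-byte char #5 = EB AD B2.
Leading byte 0xEB = 11101011 matches 1110xxxx → 3-byte sequence.
Byte 1: 0xEB = 11101011, payload 1011 (4 bits).
Byte 2: 0xAD = 10101101 (10xxxxxx ✓), payload 101101.
Byte 3: 0xB2 = 10110010 (10xxxxxx ✓), payload 110010.
Concatenate: 1011101101110010 = 0xBB72 (16 bits → U+BB72).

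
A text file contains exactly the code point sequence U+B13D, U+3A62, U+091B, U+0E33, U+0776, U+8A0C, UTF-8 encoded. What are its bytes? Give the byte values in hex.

EB 84 BD E3 A9 A2 E0 A4 9B E0 B8 B3 DD B6 E8 A8 8C

U+B13D: 3-byte form → EB 84 BD.
U+3A62: 3-byte form → E3 A9 A2.
U+091B: 3-byte form → E0 A4 9B.
U+0E33: 3-byte form → E0 B8 B3.
U+0776: 2-byte form → DD B6.
U+8A0C: 3-byte form → E8 A8 8C.
Concatenated (17 bytes): EB 84 BD E3 A9 A2 E0 A4 9B E0 B8 B3 DD B6 E8 A8 8C.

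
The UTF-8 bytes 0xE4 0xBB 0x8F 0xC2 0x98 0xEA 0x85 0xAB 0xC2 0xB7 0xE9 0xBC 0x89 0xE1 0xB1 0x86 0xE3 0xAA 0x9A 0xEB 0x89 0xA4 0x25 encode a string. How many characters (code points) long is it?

9

Byte at offset 0: 0xE4 = 11100100 → 3-byte char (#1). Advance 3.
Byte at offset 3: 0xC2 = 11000010 → 2-byte char (#2). Advance 2.
Byte at offset 5: 0xEA = 11101010 → 3-byte char (#3). Advance 3.
Byte at offset 8: 0xC2 = 11000010 → 2-byte char (#4). Advance 2.
Byte at offset 10: 0xE9 = 11101001 → 3-byte char (#5). Advance 3.
Byte at offset 13: 0xE1 = 11100001 → 3-byte char (#6). Advance 3.
Byte at offset 16: 0xE3 = 11100011 → 3-byte char (#7). Advance 3.
Byte at offset 19: 0xEB = 11101011 → 3-byte char (#8). Advance 3.
Byte at offset 22: 0x25 = 00100101 → 1-byte char (#9). Advance 1.
Reached end at offset 23 after 9 code points.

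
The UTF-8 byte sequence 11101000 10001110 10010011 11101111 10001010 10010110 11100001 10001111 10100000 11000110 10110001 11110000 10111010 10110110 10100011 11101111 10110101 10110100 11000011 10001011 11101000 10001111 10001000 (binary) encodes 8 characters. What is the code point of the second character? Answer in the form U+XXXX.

Offset 0: leading byte 0xE8 = 11101000 → 3-byte char #1 = E8 8E 93.
Offset 3: leading byte 0xEF = 11101111 → 3-byte char #2 = EF 8A 96.
Leading byte 0xEF = 11101111 matches 1110xxxx → 3-byte sequence.
Byte 1: 0xEF = 11101111, payload 1111 (4 bits).
Byte 2: 0x8A = 10001010 (10xxxxxx ✓), payload 001010.
Byte 3: 0x96 = 10010110 (10xxxxxx ✓), payload 010110.
Concatenate: 1111001010010110 = 0xF296 (16 bits → U+F296).

U+F296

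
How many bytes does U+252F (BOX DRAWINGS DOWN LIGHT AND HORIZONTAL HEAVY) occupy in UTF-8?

3

U+252F = 0x252F. UTF-8 uses 1 byte below 0x80, 2 below 0x800, 3 below 0x10000, 4 up to 0x10FFFF. 0x252F is in U+0800–U+FFFF → 3 bytes.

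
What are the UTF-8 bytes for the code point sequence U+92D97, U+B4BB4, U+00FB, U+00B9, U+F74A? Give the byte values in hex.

U+92D97: 4-byte form → F2 92 B6 97.
U+B4BB4: 4-byte form → F2 B4 AE B4.
U+00FB: 2-byte form → C3 BB.
U+00B9: 2-byte form → C2 B9.
U+F74A: 3-byte form → EF 9D 8A.
Concatenated (15 bytes): F2 92 B6 97 F2 B4 AE B4 C3 BB C2 B9 EF 9D 8A.

F2 92 B6 97 F2 B4 AE B4 C3 BB C2 B9 EF 9D 8A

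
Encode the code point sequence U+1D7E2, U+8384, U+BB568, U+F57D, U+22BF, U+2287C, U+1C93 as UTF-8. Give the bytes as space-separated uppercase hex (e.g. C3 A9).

F0 9D 9F A2 E8 8E 84 F2 BB 95 A8 EF 95 BD E2 8A BF F0 A2 A1 BC E1 B2 93

U+1D7E2: 4-byte form → F0 9D 9F A2.
U+8384: 3-byte form → E8 8E 84.
U+BB568: 4-byte form → F2 BB 95 A8.
U+F57D: 3-byte form → EF 95 BD.
U+22BF: 3-byte form → E2 8A BF.
U+2287C: 4-byte form → F0 A2 A1 BC.
U+1C93: 3-byte form → E1 B2 93.
Concatenated (24 bytes): F0 9D 9F A2 E8 8E 84 F2 BB 95 A8 EF 95 BD E2 8A BF F0 A2 A1 BC E1 B2 93.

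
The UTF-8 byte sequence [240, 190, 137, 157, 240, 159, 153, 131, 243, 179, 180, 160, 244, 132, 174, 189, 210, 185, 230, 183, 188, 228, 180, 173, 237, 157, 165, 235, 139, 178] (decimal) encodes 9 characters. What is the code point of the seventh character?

U+4D2D

Offset 0: leading byte 0xF0 = 11110000 → 4-byte char #1 = F0 BE 89 9D.
Offset 4: leading byte 0xF0 = 11110000 → 4-byte char #2 = F0 9F 99 83.
Offset 8: leading byte 0xF3 = 11110011 → 4-byte char #3 = F3 B3 B4 A0.
Offset 12: leading byte 0xF4 = 11110100 → 4-byte char #4 = F4 84 AE BD.
Offset 16: leading byte 0xD2 = 11010010 → 2-byte char #5 = D2 B9.
Offset 18: leading byte 0xE6 = 11100110 → 3-byte char #6 = E6 B7 BC.
Offset 21: leading byte 0xE4 = 11100100 → 3-byte char #7 = E4 B4 AD.
Leading byte 0xE4 = 11100100 matches 1110xxxx → 3-byte sequence.
Byte 1: 0xE4 = 11100100, payload 0100 (4 bits).
Byte 2: 0xB4 = 10110100 (10xxxxxx ✓), payload 110100.
Byte 3: 0xAD = 10101101 (10xxxxxx ✓), payload 101101.
Concatenate: 0100110100101101 = 0x4D2D (16 bits → U+4D2D).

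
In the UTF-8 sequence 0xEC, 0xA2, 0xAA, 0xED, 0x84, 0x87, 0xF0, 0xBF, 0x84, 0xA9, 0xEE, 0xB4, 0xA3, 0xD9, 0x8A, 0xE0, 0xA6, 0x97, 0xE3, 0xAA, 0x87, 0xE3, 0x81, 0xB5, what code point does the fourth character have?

U+ED23

Offset 0: leading byte 0xEC = 11101100 → 3-byte char #1 = EC A2 AA.
Offset 3: leading byte 0xED = 11101101 → 3-byte char #2 = ED 84 87.
Offset 6: leading byte 0xF0 = 11110000 → 4-byte char #3 = F0 BF 84 A9.
Offset 10: leading byte 0xEE = 11101110 → 3-byte char #4 = EE B4 A3.
Leading byte 0xEE = 11101110 matches 1110xxxx → 3-byte sequence.
Byte 1: 0xEE = 11101110, payload 1110 (4 bits).
Byte 2: 0xB4 = 10110100 (10xxxxxx ✓), payload 110100.
Byte 3: 0xA3 = 10100011 (10xxxxxx ✓), payload 100011.
Concatenate: 1110110100100011 = 0xED23 (16 bits → U+ED23).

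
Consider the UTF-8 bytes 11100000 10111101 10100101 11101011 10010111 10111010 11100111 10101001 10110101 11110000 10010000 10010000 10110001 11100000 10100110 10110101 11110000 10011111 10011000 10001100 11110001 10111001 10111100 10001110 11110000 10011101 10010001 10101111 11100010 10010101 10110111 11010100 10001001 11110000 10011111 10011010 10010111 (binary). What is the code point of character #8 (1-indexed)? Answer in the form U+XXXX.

U+1D46F

Offset 0: leading byte 0xE0 = 11100000 → 3-byte char #1 = E0 BD A5.
Offset 3: leading byte 0xEB = 11101011 → 3-byte char #2 = EB 97 BA.
Offset 6: leading byte 0xE7 = 11100111 → 3-byte char #3 = E7 A9 B5.
Offset 9: leading byte 0xF0 = 11110000 → 4-byte char #4 = F0 90 90 B1.
Offset 13: leading byte 0xE0 = 11100000 → 3-byte char #5 = E0 A6 B5.
Offset 16: leading byte 0xF0 = 11110000 → 4-byte char #6 = F0 9F 98 8C.
Offset 20: leading byte 0xF1 = 11110001 → 4-byte char #7 = F1 B9 BC 8E.
Offset 24: leading byte 0xF0 = 11110000 → 4-byte char #8 = F0 9D 91 AF.
Leading byte 0xF0 = 11110000 matches 11110xxx → 4-byte sequence.
Byte 1: 0xF0 = 11110000, payload 000 (3 bits).
Byte 2: 0x9D = 10011101 (10xxxxxx ✓), payload 011101.
Byte 3: 0x91 = 10010001 (10xxxxxx ✓), payload 010001.
Byte 4: 0xAF = 10101111 (10xxxxxx ✓), payload 101111.
Concatenate: 000011101010001101111 = 0x1D46F (21 bits → U+1D46F).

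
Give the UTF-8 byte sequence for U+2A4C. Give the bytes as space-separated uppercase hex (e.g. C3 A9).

U+2A4C = 0x2A4C = 10828 decimal. In range U+0800–U+FFFF → 3-byte form: 1110xxxx 10xxxxxx 10xxxxxx.
Binary (16 bits): 0010101001001100.
Split 4+6+6: 0010 | 101001 | 001100.
Byte 1: 11100010 = 0xE2.
Byte 2: 10101001 = 0xA9.
Byte 3: 10001100 = 0x8C.

E2 A9 8C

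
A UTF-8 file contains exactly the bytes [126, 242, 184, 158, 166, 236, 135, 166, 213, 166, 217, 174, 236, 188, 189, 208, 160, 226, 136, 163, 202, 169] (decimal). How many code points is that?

Byte at offset 0: 0x7E = 01111110 → 1-byte char (#1). Advance 1.
Byte at offset 1: 0xF2 = 11110010 → 4-byte char (#2). Advance 4.
Byte at offset 5: 0xEC = 11101100 → 3-byte char (#3). Advance 3.
Byte at offset 8: 0xD5 = 11010101 → 2-byte char (#4). Advance 2.
Byte at offset 10: 0xD9 = 11011001 → 2-byte char (#5). Advance 2.
Byte at offset 12: 0xEC = 11101100 → 3-byte char (#6). Advance 3.
Byte at offset 15: 0xD0 = 11010000 → 2-byte char (#7). Advance 2.
Byte at offset 17: 0xE2 = 11100010 → 3-byte char (#8). Advance 3.
Byte at offset 20: 0xCA = 11001010 → 2-byte char (#9). Advance 2.
Reached end at offset 22 after 9 code points.

9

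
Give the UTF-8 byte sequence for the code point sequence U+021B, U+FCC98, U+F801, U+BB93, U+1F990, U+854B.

U+021B: 2-byte form → C8 9B.
U+FCC98: 4-byte form → F3 BC B2 98.
U+F801: 3-byte form → EF A0 81.
U+BB93: 3-byte form → EB AE 93.
U+1F990: 4-byte form → F0 9F A6 90.
U+854B: 3-byte form → E8 95 8B.
Concatenated (19 bytes): C8 9B F3 BC B2 98 EF A0 81 EB AE 93 F0 9F A6 90 E8 95 8B.

C8 9B F3 BC B2 98 EF A0 81 EB AE 93 F0 9F A6 90 E8 95 8B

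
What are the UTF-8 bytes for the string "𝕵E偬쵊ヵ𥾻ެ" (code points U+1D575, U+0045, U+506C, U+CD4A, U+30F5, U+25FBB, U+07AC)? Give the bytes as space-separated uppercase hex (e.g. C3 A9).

U+1D575: 4-byte form → F0 9D 95 B5.
U+0045: 1-byte form → 45.
U+506C: 3-byte form → E5 81 AC.
U+CD4A: 3-byte form → EC B5 8A.
U+30F5: 3-byte form → E3 83 B5.
U+25FBB: 4-byte form → F0 A5 BE BB.
U+07AC: 2-byte form → DE AC.
Concatenated (20 bytes): F0 9D 95 B5 45 E5 81 AC EC B5 8A E3 83 B5 F0 A5 BE BB DE AC.

F0 9D 95 B5 45 E5 81 AC EC B5 8A E3 83 B5 F0 A5 BE BB DE AC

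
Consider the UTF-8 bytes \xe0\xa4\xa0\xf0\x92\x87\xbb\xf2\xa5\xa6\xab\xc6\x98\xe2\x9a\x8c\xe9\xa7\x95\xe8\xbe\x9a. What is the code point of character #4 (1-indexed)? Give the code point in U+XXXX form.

U+0198

Offset 0: leading byte 0xE0 = 11100000 → 3-byte char #1 = E0 A4 A0.
Offset 3: leading byte 0xF0 = 11110000 → 4-byte char #2 = F0 92 87 BB.
Offset 7: leading byte 0xF2 = 11110010 → 4-byte char #3 = F2 A5 A6 AB.
Offset 11: leading byte 0xC6 = 11000110 → 2-byte char #4 = C6 98.
Leading byte 0xC6 = 11000110 matches 110xxxxx → 2-byte sequence.
Byte 1: 0xC6 = 11000110, payload 00110 (5 bits).
Byte 2: 0x98 = 10011000 (10xxxxxx ✓), payload 011000.
Concatenate: 00110011000 = 0x198 (11 bits → U+0198).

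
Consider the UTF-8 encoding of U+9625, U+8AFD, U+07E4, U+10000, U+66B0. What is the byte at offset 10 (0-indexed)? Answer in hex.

0x80

U+9625 → 3-byte form E9 98 A5 at offsets 0–2.
U+8AFD → 3-byte form E8 AB BD at offsets 3–5.
U+07E4 → 2-byte form DF A4 at offsets 6–7.
U+10000 → 4-byte form F0 90 80 80 at offsets 8–11.
Offset 10 falls in char 4's range; it's byte 3 of F0 90 80 80 = 0x80.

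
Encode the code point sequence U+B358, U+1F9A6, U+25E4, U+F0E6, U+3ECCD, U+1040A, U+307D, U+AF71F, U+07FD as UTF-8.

EB 8D 98 F0 9F A6 A6 E2 97 A4 EF 83 A6 F0 BE B3 8D F0 90 90 8A E3 81 BD F2 AF 9C 9F DF BD

U+B358: 3-byte form → EB 8D 98.
U+1F9A6: 4-byte form → F0 9F A6 A6.
U+25E4: 3-byte form → E2 97 A4.
U+F0E6: 3-byte form → EF 83 A6.
U+3ECCD: 4-byte form → F0 BE B3 8D.
U+1040A: 4-byte form → F0 90 90 8A.
U+307D: 3-byte form → E3 81 BD.
U+AF71F: 4-byte form → F2 AF 9C 9F.
U+07FD: 2-byte form → DF BD.
Concatenated (30 bytes): EB 8D 98 F0 9F A6 A6 E2 97 A4 EF 83 A6 F0 BE B3 8D F0 90 90 8A E3 81 BD F2 AF 9C 9F DF BD.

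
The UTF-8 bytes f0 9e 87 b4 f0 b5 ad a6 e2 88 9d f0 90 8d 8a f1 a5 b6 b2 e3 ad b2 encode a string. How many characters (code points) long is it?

Byte at offset 0: 0xF0 = 11110000 → 4-byte char (#1). Advance 4.
Byte at offset 4: 0xF0 = 11110000 → 4-byte char (#2). Advance 4.
Byte at offset 8: 0xE2 = 11100010 → 3-byte char (#3). Advance 3.
Byte at offset 11: 0xF0 = 11110000 → 4-byte char (#4). Advance 4.
Byte at offset 15: 0xF1 = 11110001 → 4-byte char (#5). Advance 4.
Byte at offset 19: 0xE3 = 11100011 → 3-byte char (#6). Advance 3.
Reached end at offset 22 after 6 code points.

6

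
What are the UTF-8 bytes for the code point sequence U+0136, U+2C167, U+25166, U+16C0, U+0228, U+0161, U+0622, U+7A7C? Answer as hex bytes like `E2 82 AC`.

C4 B6 F0 AC 85 A7 F0 A5 85 A6 E1 9B 80 C8 A8 C5 A1 D8 A2 E7 A9 BC

U+0136: 2-byte form → C4 B6.
U+2C167: 4-byte form → F0 AC 85 A7.
U+25166: 4-byte form → F0 A5 85 A6.
U+16C0: 3-byte form → E1 9B 80.
U+0228: 2-byte form → C8 A8.
U+0161: 2-byte form → C5 A1.
U+0622: 2-byte form → D8 A2.
U+7A7C: 3-byte form → E7 A9 BC.
Concatenated (22 bytes): C4 B6 F0 AC 85 A7 F0 A5 85 A6 E1 9B 80 C8 A8 C5 A1 D8 A2 E7 A9 BC.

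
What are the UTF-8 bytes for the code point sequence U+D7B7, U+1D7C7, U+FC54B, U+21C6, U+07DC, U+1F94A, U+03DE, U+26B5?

ED 9E B7 F0 9D 9F 87 F3 BC 95 8B E2 87 86 DF 9C F0 9F A5 8A CF 9E E2 9A B5

U+D7B7: 3-byte form → ED 9E B7.
U+1D7C7: 4-byte form → F0 9D 9F 87.
U+FC54B: 4-byte form → F3 BC 95 8B.
U+21C6: 3-byte form → E2 87 86.
U+07DC: 2-byte form → DF 9C.
U+1F94A: 4-byte form → F0 9F A5 8A.
U+03DE: 2-byte form → CF 9E.
U+26B5: 3-byte form → E2 9A B5.
Concatenated (25 bytes): ED 9E B7 F0 9D 9F 87 F3 BC 95 8B E2 87 86 DF 9C F0 9F A5 8A CF 9E E2 9A B5.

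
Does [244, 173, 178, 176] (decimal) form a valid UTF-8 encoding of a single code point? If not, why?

Leading byte 0xF4 = 11110100 → 4-byte form.
Payload = 0x12DCB0, which exceeds U+10FFFF, the maximum Unicode code point. (Leading bytes F5–FF, or F4 followed by ≥ 0x90, are invalid.)

invalid (encodes a value above U+10FFFF)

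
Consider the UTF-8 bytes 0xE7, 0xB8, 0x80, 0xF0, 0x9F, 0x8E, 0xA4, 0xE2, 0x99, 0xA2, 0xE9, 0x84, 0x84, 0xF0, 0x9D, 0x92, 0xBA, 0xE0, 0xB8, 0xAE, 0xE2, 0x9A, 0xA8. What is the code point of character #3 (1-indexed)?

U+2662

Offset 0: leading byte 0xE7 = 11100111 → 3-byte char #1 = E7 B8 80.
Offset 3: leading byte 0xF0 = 11110000 → 4-byte char #2 = F0 9F 8E A4.
Offset 7: leading byte 0xE2 = 11100010 → 3-byte char #3 = E2 99 A2.
Leading byte 0xE2 = 11100010 matches 1110xxxx → 3-byte sequence.
Byte 1: 0xE2 = 11100010, payload 0010 (4 bits).
Byte 2: 0x99 = 10011001 (10xxxxxx ✓), payload 011001.
Byte 3: 0xA2 = 10100010 (10xxxxxx ✓), payload 100010.
Concatenate: 0010011001100010 = 0x2662 (16 bits → U+2662).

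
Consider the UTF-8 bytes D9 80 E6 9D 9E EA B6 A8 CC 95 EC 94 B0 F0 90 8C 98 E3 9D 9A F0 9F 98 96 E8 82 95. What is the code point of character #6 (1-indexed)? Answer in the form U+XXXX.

U+10318

Offset 0: leading byte 0xD9 = 11011001 → 2-byte char #1 = D9 80.
Offset 2: leading byte 0xE6 = 11100110 → 3-byte char #2 = E6 9D 9E.
Offset 5: leading byte 0xEA = 11101010 → 3-byte char #3 = EA B6 A8.
Offset 8: leading byte 0xCC = 11001100 → 2-byte char #4 = CC 95.
Offset 10: leading byte 0xEC = 11101100 → 3-byte char #5 = EC 94 B0.
Offset 13: leading byte 0xF0 = 11110000 → 4-byte char #6 = F0 90 8C 98.
Leading byte 0xF0 = 11110000 matches 11110xxx → 4-byte sequence.
Byte 1: 0xF0 = 11110000, payload 000 (3 bits).
Byte 2: 0x90 = 10010000 (10xxxxxx ✓), payload 010000.
Byte 3: 0x8C = 10001100 (10xxxxxx ✓), payload 001100.
Byte 4: 0x98 = 10011000 (10xxxxxx ✓), payload 011000.
Concatenate: 000010000001100011000 = 0x10318 (21 bits → U+10318).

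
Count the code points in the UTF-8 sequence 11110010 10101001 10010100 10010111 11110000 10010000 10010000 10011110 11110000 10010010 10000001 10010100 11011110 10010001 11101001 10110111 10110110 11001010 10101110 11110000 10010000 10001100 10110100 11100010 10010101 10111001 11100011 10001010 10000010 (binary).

9

Byte at offset 0: 0xF2 = 11110010 → 4-byte char (#1). Advance 4.
Byte at offset 4: 0xF0 = 11110000 → 4-byte char (#2). Advance 4.
Byte at offset 8: 0xF0 = 11110000 → 4-byte char (#3). Advance 4.
Byte at offset 12: 0xDE = 11011110 → 2-byte char (#4). Advance 2.
Byte at offset 14: 0xE9 = 11101001 → 3-byte char (#5). Advance 3.
Byte at offset 17: 0xCA = 11001010 → 2-byte char (#6). Advance 2.
Byte at offset 19: 0xF0 = 11110000 → 4-byte char (#7). Advance 4.
Byte at offset 23: 0xE2 = 11100010 → 3-byte char (#8). Advance 3.
Byte at offset 26: 0xE3 = 11100011 → 3-byte char (#9). Advance 3.
Reached end at offset 29 after 9 code points.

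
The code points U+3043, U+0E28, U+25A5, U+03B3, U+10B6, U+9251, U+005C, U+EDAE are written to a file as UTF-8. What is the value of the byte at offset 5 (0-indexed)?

0xA8

U+3043 → 3-byte form E3 81 83 at offsets 0–2.
U+0E28 → 3-byte form E0 B8 A8 at offsets 3–5.
Offset 5 falls in char 2's range; it's byte 3 of E0 B8 A8 = 0xA8.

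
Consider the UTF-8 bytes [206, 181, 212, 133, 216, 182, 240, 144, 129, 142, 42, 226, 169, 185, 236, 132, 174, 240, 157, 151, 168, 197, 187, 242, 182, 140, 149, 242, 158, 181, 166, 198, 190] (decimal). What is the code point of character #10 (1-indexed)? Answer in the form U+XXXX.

U+B6315

Offset 0: leading byte 0xCE = 11001110 → 2-byte char #1 = CE B5.
Offset 2: leading byte 0xD4 = 11010100 → 2-byte char #2 = D4 85.
Offset 4: leading byte 0xD8 = 11011000 → 2-byte char #3 = D8 B6.
Offset 6: leading byte 0xF0 = 11110000 → 4-byte char #4 = F0 90 81 8E.
Offset 10: leading byte 0x2A = 00101010 → 1-byte char #5 = 2A.
Offset 11: leading byte 0xE2 = 11100010 → 3-byte char #6 = E2 A9 B9.
Offset 14: leading byte 0xEC = 11101100 → 3-byte char #7 = EC 84 AE.
Offset 17: leading byte 0xF0 = 11110000 → 4-byte char #8 = F0 9D 97 A8.
Offset 21: leading byte 0xC5 = 11000101 → 2-byte char #9 = C5 BB.
Offset 23: leading byte 0xF2 = 11110010 → 4-byte char #10 = F2 B6 8C 95.
Leading byte 0xF2 = 11110010 matches 11110xxx → 4-byte sequence.
Byte 1: 0xF2 = 11110010, payload 010 (3 bits).
Byte 2: 0xB6 = 10110110 (10xxxxxx ✓), payload 110110.
Byte 3: 0x8C = 10001100 (10xxxxxx ✓), payload 001100.
Byte 4: 0x95 = 10010101 (10xxxxxx ✓), payload 010101.
Concatenate: 010110110001100010101 = 0xB6315 (21 bits → U+B6315).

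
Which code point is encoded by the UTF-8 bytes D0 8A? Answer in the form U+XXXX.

Leading byte 0xD0 = 11010000 matches 110xxxxx → 2-byte sequence.
Byte 1: 0xD0 = 11010000, payload 10000 (5 bits).
Byte 2: 0x8A = 10001010 (10xxxxxx ✓), payload 001010.
Concatenate: 10000001010 = 0x40A (11 bits → U+040A).

U+040A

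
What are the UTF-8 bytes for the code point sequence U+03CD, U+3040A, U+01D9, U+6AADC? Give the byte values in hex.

CF 8D F0 B0 90 8A C7 99 F1 AA AB 9C

U+03CD: 2-byte form → CF 8D.
U+3040A: 4-byte form → F0 B0 90 8A.
U+01D9: 2-byte form → C7 99.
U+6AADC: 4-byte form → F1 AA AB 9C.
Concatenated (12 bytes): CF 8D F0 B0 90 8A C7 99 F1 AA AB 9C.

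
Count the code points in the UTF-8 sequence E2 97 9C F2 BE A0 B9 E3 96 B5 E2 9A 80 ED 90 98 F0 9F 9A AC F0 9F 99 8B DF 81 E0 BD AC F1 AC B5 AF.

10

Byte at offset 0: 0xE2 = 11100010 → 3-byte char (#1). Advance 3.
Byte at offset 3: 0xF2 = 11110010 → 4-byte char (#2). Advance 4.
Byte at offset 7: 0xE3 = 11100011 → 3-byte char (#3). Advance 3.
Byte at offset 10: 0xE2 = 11100010 → 3-byte char (#4). Advance 3.
Byte at offset 13: 0xED = 11101101 → 3-byte char (#5). Advance 3.
Byte at offset 16: 0xF0 = 11110000 → 4-byte char (#6). Advance 4.
Byte at offset 20: 0xF0 = 11110000 → 4-byte char (#7). Advance 4.
Byte at offset 24: 0xDF = 11011111 → 2-byte char (#8). Advance 2.
Byte at offset 26: 0xE0 = 11100000 → 3-byte char (#9). Advance 3.
Byte at offset 29: 0xF1 = 11110001 → 4-byte char (#10). Advance 4.
Reached end at offset 33 after 10 code points.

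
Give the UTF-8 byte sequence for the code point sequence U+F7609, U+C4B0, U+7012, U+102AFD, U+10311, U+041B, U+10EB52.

U+F7609: 4-byte form → F3 B7 98 89.
U+C4B0: 3-byte form → EC 92 B0.
U+7012: 3-byte form → E7 80 92.
U+102AFD: 4-byte form → F4 82 AB BD.
U+10311: 4-byte form → F0 90 8C 91.
U+041B: 2-byte form → D0 9B.
U+10EB52: 4-byte form → F4 8E AD 92.
Concatenated (24 bytes): F3 B7 98 89 EC 92 B0 E7 80 92 F4 82 AB BD F0 90 8C 91 D0 9B F4 8E AD 92.

F3 B7 98 89 EC 92 B0 E7 80 92 F4 82 AB BD F0 90 8C 91 D0 9B F4 8E AD 92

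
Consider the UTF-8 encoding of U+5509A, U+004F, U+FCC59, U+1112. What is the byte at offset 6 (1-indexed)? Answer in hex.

0xF3

1-indexed offset 6 is 0-indexed offset 5.
U+5509A → 4-byte form F1 95 82 9A at offsets 0–3.
U+004F → 1-byte form 4F at offsets 4–4.
U+FCC59 → 4-byte form F3 BC B1 99 at offsets 5–8.
Offset 5 falls in char 3's range; it's byte 1 of F3 BC B1 99 = 0xF3.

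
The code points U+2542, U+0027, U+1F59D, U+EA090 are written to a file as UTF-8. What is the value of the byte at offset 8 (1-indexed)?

1-indexed offset 8 is 0-indexed offset 7.
U+2542 → 3-byte form E2 95 82 at offsets 0–2.
U+0027 → 1-byte form 27 at offsets 3–3.
U+1F59D → 4-byte form F0 9F 96 9D at offsets 4–7.
Offset 7 falls in char 3's range; it's byte 4 of F0 9F 96 9D = 0x9D.

0x9D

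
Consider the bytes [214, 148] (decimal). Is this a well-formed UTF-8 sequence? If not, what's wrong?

valid

Leading byte 0xD6 = 11010110 → 2-byte form.
Continuation bytes 0x94=10010100 all match 10xxxxxx.
Decoded value 0x594 is ≥ 0x80 (shortest form) and not a surrogate.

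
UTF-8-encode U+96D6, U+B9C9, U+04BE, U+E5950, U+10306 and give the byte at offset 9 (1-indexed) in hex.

0xF3

1-indexed offset 9 is 0-indexed offset 8.
U+96D6 → 3-byte form E9 9B 96 at offsets 0–2.
U+B9C9 → 3-byte form EB A7 89 at offsets 3–5.
U+04BE → 2-byte form D2 BE at offsets 6–7.
U+E5950 → 4-byte form F3 A5 A5 90 at offsets 8–11.
Offset 8 falls in char 4's range; it's byte 1 of F3 A5 A5 90 = 0xF3.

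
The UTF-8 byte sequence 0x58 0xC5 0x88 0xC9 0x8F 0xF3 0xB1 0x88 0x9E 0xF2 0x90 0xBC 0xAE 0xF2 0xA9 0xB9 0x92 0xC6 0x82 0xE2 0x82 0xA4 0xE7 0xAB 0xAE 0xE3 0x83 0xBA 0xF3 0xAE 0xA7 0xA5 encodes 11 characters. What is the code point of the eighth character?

Offset 0: leading byte 0x58 = 01011000 → 1-byte char #1 = 58.
Offset 1: leading byte 0xC5 = 11000101 → 2-byte char #2 = C5 88.
Offset 3: leading byte 0xC9 = 11001001 → 2-byte char #3 = C9 8F.
Offset 5: leading byte 0xF3 = 11110011 → 4-byte char #4 = F3 B1 88 9E.
Offset 9: leading byte 0xF2 = 11110010 → 4-byte char #5 = F2 90 BC AE.
Offset 13: leading byte 0xF2 = 11110010 → 4-byte char #6 = F2 A9 B9 92.
Offset 17: leading byte 0xC6 = 11000110 → 2-byte char #7 = C6 82.
Offset 19: leading byte 0xE2 = 11100010 → 3-byte char #8 = E2 82 A4.
Leading byte 0xE2 = 11100010 matches 1110xxxx → 3-byte sequence.
Byte 1: 0xE2 = 11100010, payload 0010 (4 bits).
Byte 2: 0x82 = 10000010 (10xxxxxx ✓), payload 000010.
Byte 3: 0xA4 = 10100100 (10xxxxxx ✓), payload 100100.
Concatenate: 0010000010100100 = 0x20A4 (16 bits → U+20A4).

U+20A4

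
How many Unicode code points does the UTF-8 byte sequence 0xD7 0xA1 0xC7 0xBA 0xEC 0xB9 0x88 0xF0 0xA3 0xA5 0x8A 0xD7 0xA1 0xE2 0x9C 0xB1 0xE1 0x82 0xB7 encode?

Byte at offset 0: 0xD7 = 11010111 → 2-byte char (#1). Advance 2.
Byte at offset 2: 0xC7 = 11000111 → 2-byte char (#2). Advance 2.
Byte at offset 4: 0xEC = 11101100 → 3-byte char (#3). Advance 3.
Byte at offset 7: 0xF0 = 11110000 → 4-byte char (#4). Advance 4.
Byte at offset 11: 0xD7 = 11010111 → 2-byte char (#5). Advance 2.
Byte at offset 13: 0xE2 = 11100010 → 3-byte char (#6). Advance 3.
Byte at offset 16: 0xE1 = 11100001 → 3-byte char (#7). Advance 3.
Reached end at offset 19 after 7 code points.

7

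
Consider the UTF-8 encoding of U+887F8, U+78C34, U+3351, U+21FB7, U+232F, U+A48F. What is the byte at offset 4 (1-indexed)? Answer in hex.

0xB8

1-indexed offset 4 is 0-indexed offset 3.
U+887F8 → 4-byte form F2 88 9F B8 at offsets 0–3.
Offset 3 falls in char 1's range; it's byte 4 of F2 88 9F B8 = 0xB8.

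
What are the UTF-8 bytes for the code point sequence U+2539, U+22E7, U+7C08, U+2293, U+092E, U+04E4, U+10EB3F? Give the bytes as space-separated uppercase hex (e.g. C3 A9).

E2 94 B9 E2 8B A7 E7 B0 88 E2 8A 93 E0 A4 AE D3 A4 F4 8E AC BF

U+2539: 3-byte form → E2 94 B9.
U+22E7: 3-byte form → E2 8B A7.
U+7C08: 3-byte form → E7 B0 88.
U+2293: 3-byte form → E2 8A 93.
U+092E: 3-byte form → E0 A4 AE.
U+04E4: 2-byte form → D3 A4.
U+10EB3F: 4-byte form → F4 8E AC BF.
Concatenated (21 bytes): E2 94 B9 E2 8B A7 E7 B0 88 E2 8A 93 E0 A4 AE D3 A4 F4 8E AC BF.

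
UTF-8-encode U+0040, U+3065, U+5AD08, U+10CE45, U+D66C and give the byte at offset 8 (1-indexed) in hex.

0x88

1-indexed offset 8 is 0-indexed offset 7.
U+0040 → 1-byte form 40 at offsets 0–0.
U+3065 → 3-byte form E3 81 A5 at offsets 1–3.
U+5AD08 → 4-byte form F1 9A B4 88 at offsets 4–7.
Offset 7 falls in char 3's range; it's byte 4 of F1 9A B4 88 = 0x88.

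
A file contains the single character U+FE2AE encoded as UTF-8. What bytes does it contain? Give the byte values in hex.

U+FE2AE = 0xFE2AE = 1041070 decimal. In range U+10000–U+10FFFF → 4-byte form: 11110xxx 10xxxxxx 10xxxxxx 10xxxxxx.
Binary (21 bits): 011111110001010101110.
Split 3+6+6+6: 011 | 111110 | 001010 | 101110.
Byte 1: 11110011 = 0xF3.
Byte 2: 10111110 = 0xBE.
Byte 3: 10001010 = 0x8A.
Byte 4: 10101110 = 0xAE.

F3 BE 8A AE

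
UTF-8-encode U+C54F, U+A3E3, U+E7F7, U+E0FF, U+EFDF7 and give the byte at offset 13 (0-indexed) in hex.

U+C54F → 3-byte form EC 95 8F at offsets 0–2.
U+A3E3 → 3-byte form EA 8F A3 at offsets 3–5.
U+E7F7 → 3-byte form EE 9F B7 at offsets 6–8.
U+E0FF → 3-byte form EE 83 BF at offsets 9–11.
U+EFDF7 → 4-byte form F3 AF B7 B7 at offsets 12–15.
Offset 13 falls in char 5's range; it's byte 2 of F3 AF B7 B7 = 0xAF.

0xAF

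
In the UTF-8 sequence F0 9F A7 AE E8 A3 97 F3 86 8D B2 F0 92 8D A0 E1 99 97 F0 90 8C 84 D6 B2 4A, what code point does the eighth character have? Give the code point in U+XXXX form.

Offset 0: leading byte 0xF0 = 11110000 → 4-byte char #1 = F0 9F A7 AE.
Offset 4: leading byte 0xE8 = 11101000 → 3-byte char #2 = E8 A3 97.
Offset 7: leading byte 0xF3 = 11110011 → 4-byte char #3 = F3 86 8D B2.
Offset 11: leading byte 0xF0 = 11110000 → 4-byte char #4 = F0 92 8D A0.
Offset 15: leading byte 0xE1 = 11100001 → 3-byte char #5 = E1 99 97.
Offset 18: leading byte 0xF0 = 11110000 → 4-byte char #6 = F0 90 8C 84.
Offset 22: leading byte 0xD6 = 11010110 → 2-byte char #7 = D6 B2.
Offset 24: leading byte 0x4A = 01001010 → 1-byte char #8 = 4A.
Leading byte 0x4A = 01001010 matches 0xxxxxxx → 1-byte sequence.
Byte 1: 0x4A = 01001010, payload 1001010 (7 bits).
Concatenate: 1001010 = 0x4A (7 bits → U+004A).

U+004A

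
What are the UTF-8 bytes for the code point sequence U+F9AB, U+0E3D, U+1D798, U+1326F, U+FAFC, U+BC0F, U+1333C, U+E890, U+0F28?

U+F9AB: 3-byte form → EF A6 AB.
U+0E3D: 3-byte form → E0 B8 BD.
U+1D798: 4-byte form → F0 9D 9E 98.
U+1326F: 4-byte form → F0 93 89 AF.
U+FAFC: 3-byte form → EF AB BC.
U+BC0F: 3-byte form → EB B0 8F.
U+1333C: 4-byte form → F0 93 8C BC.
U+E890: 3-byte form → EE A2 90.
U+0F28: 3-byte form → E0 BC A8.
Concatenated (30 bytes): EF A6 AB E0 B8 BD F0 9D 9E 98 F0 93 89 AF EF AB BC EB B0 8F F0 93 8C BC EE A2 90 E0 BC A8.

EF A6 AB E0 B8 BD F0 9D 9E 98 F0 93 89 AF EF AB BC EB B0 8F F0 93 8C BC EE A2 90 E0 BC A8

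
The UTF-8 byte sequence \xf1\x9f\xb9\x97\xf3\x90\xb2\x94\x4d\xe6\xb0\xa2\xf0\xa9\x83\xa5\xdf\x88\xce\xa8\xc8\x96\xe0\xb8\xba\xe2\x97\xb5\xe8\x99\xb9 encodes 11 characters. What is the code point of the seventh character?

U+03A8

Offset 0: leading byte 0xF1 = 11110001 → 4-byte char #1 = F1 9F B9 97.
Offset 4: leading byte 0xF3 = 11110011 → 4-byte char #2 = F3 90 B2 94.
Offset 8: leading byte 0x4D = 01001101 → 1-byte char #3 = 4D.
Offset 9: leading byte 0xE6 = 11100110 → 3-byte char #4 = E6 B0 A2.
Offset 12: leading byte 0xF0 = 11110000 → 4-byte char #5 = F0 A9 83 A5.
Offset 16: leading byte 0xDF = 11011111 → 2-byte char #6 = DF 88.
Offset 18: leading byte 0xCE = 11001110 → 2-byte char #7 = CE A8.
Leading byte 0xCE = 11001110 matches 110xxxxx → 2-byte sequence.
Byte 1: 0xCE = 11001110, payload 01110 (5 bits).
Byte 2: 0xA8 = 10101000 (10xxxxxx ✓), payload 101000.
Concatenate: 01110101000 = 0x3A8 (11 bits → U+03A8).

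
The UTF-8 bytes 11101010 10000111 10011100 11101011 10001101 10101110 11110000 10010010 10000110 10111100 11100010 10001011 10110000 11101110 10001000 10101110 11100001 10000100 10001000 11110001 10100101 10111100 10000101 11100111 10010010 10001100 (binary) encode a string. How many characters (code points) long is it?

8

Byte at offset 0: 0xEA = 11101010 → 3-byte char (#1). Advance 3.
Byte at offset 3: 0xEB = 11101011 → 3-byte char (#2). Advance 3.
Byte at offset 6: 0xF0 = 11110000 → 4-byte char (#3). Advance 4.
Byte at offset 10: 0xE2 = 11100010 → 3-byte char (#4). Advance 3.
Byte at offset 13: 0xEE = 11101110 → 3-byte char (#5). Advance 3.
Byte at offset 16: 0xE1 = 11100001 → 3-byte char (#6). Advance 3.
Byte at offset 19: 0xF1 = 11110001 → 4-byte char (#7). Advance 4.
Byte at offset 23: 0xE7 = 11100111 → 3-byte char (#8). Advance 3.
Reached end at offset 26 after 8 code points.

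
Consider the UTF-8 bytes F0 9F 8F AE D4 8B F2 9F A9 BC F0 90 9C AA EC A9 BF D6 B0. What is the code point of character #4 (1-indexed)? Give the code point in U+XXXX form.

Offset 0: leading byte 0xF0 = 11110000 → 4-byte char #1 = F0 9F 8F AE.
Offset 4: leading byte 0xD4 = 11010100 → 2-byte char #2 = D4 8B.
Offset 6: leading byte 0xF2 = 11110010 → 4-byte char #3 = F2 9F A9 BC.
Offset 10: leading byte 0xF0 = 11110000 → 4-byte char #4 = F0 90 9C AA.
Leading byte 0xF0 = 11110000 matches 11110xxx → 4-byte sequence.
Byte 1: 0xF0 = 11110000, payload 000 (3 bits).
Byte 2: 0x90 = 10010000 (10xxxxxx ✓), payload 010000.
Byte 3: 0x9C = 10011100 (10xxxxxx ✓), payload 011100.
Byte 4: 0xAA = 10101010 (10xxxxxx ✓), payload 101010.
Concatenate: 000010000011100101010 = 0x1072A (21 bits → U+1072A).

U+1072A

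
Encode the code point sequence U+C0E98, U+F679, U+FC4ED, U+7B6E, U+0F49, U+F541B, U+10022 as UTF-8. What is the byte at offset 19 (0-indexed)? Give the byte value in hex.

0x90

U+C0E98 → 4-byte form F3 80 BA 98 at offsets 0–3.
U+F679 → 3-byte form EF 99 B9 at offsets 4–6.
U+FC4ED → 4-byte form F3 BC 93 AD at offsets 7–10.
U+7B6E → 3-byte form E7 AD AE at offsets 11–13.
U+0F49 → 3-byte form E0 BD 89 at offsets 14–16.
U+F541B → 4-byte form F3 B5 90 9B at offsets 17–20.
Offset 19 falls in char 6's range; it's byte 3 of F3 B5 90 9B = 0x90.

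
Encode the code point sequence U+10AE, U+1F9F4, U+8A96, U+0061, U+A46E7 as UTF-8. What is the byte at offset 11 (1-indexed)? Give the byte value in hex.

0x61

1-indexed offset 11 is 0-indexed offset 10.
U+10AE → 3-byte form E1 82 AE at offsets 0–2.
U+1F9F4 → 4-byte form F0 9F A7 B4 at offsets 3–6.
U+8A96 → 3-byte form E8 AA 96 at offsets 7–9.
U+0061 → 1-byte form 61 at offsets 10–10.
Offset 10 falls in char 4's range; it's byte 1 of 61 = 0x61.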